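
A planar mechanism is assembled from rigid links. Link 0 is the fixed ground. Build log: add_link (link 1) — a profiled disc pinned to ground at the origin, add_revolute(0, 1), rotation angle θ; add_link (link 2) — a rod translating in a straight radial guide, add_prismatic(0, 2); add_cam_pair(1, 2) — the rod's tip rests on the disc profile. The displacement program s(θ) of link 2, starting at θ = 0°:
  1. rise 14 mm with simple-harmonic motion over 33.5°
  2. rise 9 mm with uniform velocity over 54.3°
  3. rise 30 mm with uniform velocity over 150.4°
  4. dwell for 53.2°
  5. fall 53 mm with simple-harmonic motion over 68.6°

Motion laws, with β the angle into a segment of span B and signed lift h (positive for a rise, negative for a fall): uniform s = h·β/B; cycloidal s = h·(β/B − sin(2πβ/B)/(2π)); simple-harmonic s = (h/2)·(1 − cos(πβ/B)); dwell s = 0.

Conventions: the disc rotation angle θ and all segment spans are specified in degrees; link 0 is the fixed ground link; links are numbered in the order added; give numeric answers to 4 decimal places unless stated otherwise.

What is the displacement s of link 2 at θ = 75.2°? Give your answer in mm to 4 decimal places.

seg 1 [0°–33.5°] simple-harmonic, h=14: full span → s += 14 → s = 14.0000
seg 2 [33.5°–87.8°] uniform, h=9: θ=75.2° here. β=41.7, B=54.3. 9·41.7/54.3 = 6.9116 → s = 20.9116

20.9116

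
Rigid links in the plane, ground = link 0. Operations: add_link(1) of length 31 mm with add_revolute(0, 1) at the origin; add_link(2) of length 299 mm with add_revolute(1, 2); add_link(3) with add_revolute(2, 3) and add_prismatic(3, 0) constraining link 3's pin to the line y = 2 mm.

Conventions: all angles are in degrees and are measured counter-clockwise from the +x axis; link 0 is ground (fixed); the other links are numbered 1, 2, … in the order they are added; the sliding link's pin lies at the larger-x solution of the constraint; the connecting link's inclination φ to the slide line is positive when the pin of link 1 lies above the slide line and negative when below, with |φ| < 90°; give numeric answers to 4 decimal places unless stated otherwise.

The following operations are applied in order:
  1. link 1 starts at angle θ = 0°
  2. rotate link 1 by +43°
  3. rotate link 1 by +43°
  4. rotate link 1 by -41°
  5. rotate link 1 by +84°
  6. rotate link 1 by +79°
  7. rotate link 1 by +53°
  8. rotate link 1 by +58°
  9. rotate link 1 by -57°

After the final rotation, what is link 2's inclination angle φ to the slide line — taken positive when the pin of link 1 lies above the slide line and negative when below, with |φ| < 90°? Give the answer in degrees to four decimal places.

geometry: r = 31 mm, L = 299 mm, e = 2 mm; θ starts at 0°
rotate link 1 by +43°: θ ← 0° +43° = 43°
rotate link 1 by +43°: θ ← 43° +43° = 86°
rotate link 1 by -41°: θ ← 86° -41° = 45°
rotate link 1 by +84°: θ ← 45° +84° = 129°
rotate link 1 by +79°: θ ← 129° +79° = 208°
rotate link 1 by +53°: θ ← 208° +53° = 261°
rotate link 1 by +58°: θ ← 261° +58° = 319°
rotate link 1 by -57°: θ ← 319° -57° = 262°
h = r sin θ − e = -30.698310 − 2 = -32.698310
sin φ = h / L = -32.698310 / 299 = -0.10935890
φ = arcsin(-0.10935890) = -6.278360°

-6.2784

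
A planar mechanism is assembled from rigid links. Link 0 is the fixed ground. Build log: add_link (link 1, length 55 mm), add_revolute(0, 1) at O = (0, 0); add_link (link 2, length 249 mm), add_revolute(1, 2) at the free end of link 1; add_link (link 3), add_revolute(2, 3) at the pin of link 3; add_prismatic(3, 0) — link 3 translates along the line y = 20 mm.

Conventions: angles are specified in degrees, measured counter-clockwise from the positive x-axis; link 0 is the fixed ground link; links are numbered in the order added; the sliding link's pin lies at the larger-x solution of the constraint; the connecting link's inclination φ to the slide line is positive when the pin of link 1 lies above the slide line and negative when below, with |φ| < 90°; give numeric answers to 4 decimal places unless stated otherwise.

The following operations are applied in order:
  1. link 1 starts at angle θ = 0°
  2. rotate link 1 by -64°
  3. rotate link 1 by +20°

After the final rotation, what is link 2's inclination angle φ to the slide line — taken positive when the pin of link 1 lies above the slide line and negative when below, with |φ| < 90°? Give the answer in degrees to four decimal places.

geometry: r = 55 mm, L = 249 mm, e = 20 mm; θ starts at 0°
rotate link 1 by -64°: θ ← 0° -64° = -64°
rotate link 1 by +20°: θ ← -64° +20° = -44°
h = r sin θ − e = -38.206210 − 20 = -58.206210
sin φ = h / L = -58.206210 / 249 = -0.23375988
φ = arcsin(-0.23375988) = -13.518533°

-13.5185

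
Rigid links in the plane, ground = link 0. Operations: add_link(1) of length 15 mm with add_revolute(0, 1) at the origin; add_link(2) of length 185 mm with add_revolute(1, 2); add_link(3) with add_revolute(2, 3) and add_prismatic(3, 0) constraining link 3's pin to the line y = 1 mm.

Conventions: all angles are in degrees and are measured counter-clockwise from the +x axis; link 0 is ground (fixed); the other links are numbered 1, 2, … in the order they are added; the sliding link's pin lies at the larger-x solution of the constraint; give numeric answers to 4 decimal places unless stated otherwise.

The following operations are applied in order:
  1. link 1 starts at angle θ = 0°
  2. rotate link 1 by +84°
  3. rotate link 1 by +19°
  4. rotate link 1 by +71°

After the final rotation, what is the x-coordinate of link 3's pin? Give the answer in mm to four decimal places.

geometry: r = 15 mm, L = 185 mm, e = 1 mm; θ starts at 0°
rotate link 1 by +84°: θ ← 0° +84° = 84°
rotate link 1 by +19°: θ ← 84° +19° = 103°
rotate link 1 by +71°: θ ← 103° +71° = 174°
crank pin P = (r cos θ, r sin θ) = (-14.917828, 1.567927)
h = r sin θ − e = 1.567927 − 1 = 0.567927
x = r cos θ + √(L² − h²) = -14.917828 + 184.999128 = 170.081300

170.0813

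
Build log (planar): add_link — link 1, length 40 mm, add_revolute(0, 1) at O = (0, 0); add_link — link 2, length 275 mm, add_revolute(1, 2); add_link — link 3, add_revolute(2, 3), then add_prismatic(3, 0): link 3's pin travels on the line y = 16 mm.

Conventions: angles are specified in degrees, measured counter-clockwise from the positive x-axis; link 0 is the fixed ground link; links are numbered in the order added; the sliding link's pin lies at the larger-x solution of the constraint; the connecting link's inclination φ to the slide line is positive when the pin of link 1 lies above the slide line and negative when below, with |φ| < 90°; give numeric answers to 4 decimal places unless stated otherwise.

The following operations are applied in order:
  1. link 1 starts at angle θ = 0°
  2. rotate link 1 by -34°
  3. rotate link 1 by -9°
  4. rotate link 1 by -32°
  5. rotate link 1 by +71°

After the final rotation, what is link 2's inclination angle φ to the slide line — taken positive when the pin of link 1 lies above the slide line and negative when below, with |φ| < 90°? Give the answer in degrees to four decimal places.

geometry: r = 40 mm, L = 275 mm, e = 16 mm; θ starts at 0°
rotate link 1 by -34°: θ ← 0° -34° = -34°
rotate link 1 by -9°: θ ← -34° -9° = -43°
rotate link 1 by -32°: θ ← -43° -32° = -75°
rotate link 1 by +71°: θ ← -75° +71° = -4°
h = r sin θ − e = -2.790259 − 16 = -18.790259
sin φ = h / L = -18.790259 / 275 = -0.06832821
φ = arcsin(-0.06832821) = -3.917971°

-3.9180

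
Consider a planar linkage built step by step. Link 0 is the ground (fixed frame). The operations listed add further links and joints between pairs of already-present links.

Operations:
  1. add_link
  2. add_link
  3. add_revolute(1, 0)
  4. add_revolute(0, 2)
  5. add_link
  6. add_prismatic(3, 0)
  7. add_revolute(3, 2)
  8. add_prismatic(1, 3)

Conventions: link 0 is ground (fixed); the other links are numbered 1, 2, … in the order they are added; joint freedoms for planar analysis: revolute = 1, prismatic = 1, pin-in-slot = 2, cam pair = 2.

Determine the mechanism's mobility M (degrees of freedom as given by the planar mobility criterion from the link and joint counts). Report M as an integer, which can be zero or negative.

link 0 = ground. State L|J1|J2 = 1|0|0
+link1  2|0|0
+link2  3|0|0
R(1,0) f=1→J1  3|1|0
R(0,2) f=1→J1  3|2|0
+link3  4|2|0
P(3,0) f=1→J1  4|3|0
R(3,2) f=1→J1  4|4|0
P(1,3) f=1→J1  4|5|0
M = 3(4−1)−2·5−0 = 9−10−0 = -1

M = -1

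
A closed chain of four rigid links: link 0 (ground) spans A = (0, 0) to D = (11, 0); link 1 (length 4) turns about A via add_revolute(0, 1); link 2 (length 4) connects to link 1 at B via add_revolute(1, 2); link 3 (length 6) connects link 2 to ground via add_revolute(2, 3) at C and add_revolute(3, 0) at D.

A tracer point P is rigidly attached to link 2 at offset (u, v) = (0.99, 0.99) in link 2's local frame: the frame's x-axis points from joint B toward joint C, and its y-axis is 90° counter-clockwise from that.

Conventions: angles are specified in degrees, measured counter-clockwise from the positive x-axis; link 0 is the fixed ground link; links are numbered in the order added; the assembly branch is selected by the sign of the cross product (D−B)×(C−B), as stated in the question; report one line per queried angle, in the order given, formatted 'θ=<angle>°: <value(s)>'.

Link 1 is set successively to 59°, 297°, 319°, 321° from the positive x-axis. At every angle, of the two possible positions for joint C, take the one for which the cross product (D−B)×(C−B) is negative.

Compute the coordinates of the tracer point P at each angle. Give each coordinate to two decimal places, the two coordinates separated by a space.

A=(0,0), D=(11.00,0)
θ=59°: B = A + 4.00·(cos59°, sin59°) = (2.0602, 3.4287)
θ=59°: |BD| = 9.5748
θ=59°: circle(B,4.00) ∩ circle(D,6.00): a=3.7430, h=1.4107
θ=59°:   candidates: C₊=(6.0601,3.4055) cross=13.507; C₋=(5.0498,0.7712) cross=-13.507
θ=59°:   branch - wants cross < 0 → take C=(5.0498,0.7712) (cross=-13.507)
θ=59°: ex = (C−B)/|BC| = (0.7474,-0.6644); ey = (0.6644,0.7474)
θ=59°: P = B + 0.99·ex + 0.99·ey = (3.4578,3.5109)
θ=297°: B = A + 4.00·(cos297°, sin297°) = (1.8160, -3.5640)
θ=297°: |BD| = 9.8513
θ=297°: circle(B,4.00) ∩ circle(D,6.00): a=3.9106, h=0.8411
θ=297°:   candidates: C₊=(5.1574,-1.3652) cross=8.286; C₋=(5.7659,-2.9333) cross=-8.286
θ=297°:   branch - wants cross < 0 → take C=(5.7659,-2.9333) (cross=-8.286)
θ=297°: ex = (C−B)/|BC| = (0.9875,0.1577); ey = (-0.1577,0.9875)
θ=297°: P = B + 0.99·ex + 0.99·ey = (2.6375,-2.4303)
θ=319°: B = A + 4.00·(cos319°, sin319°) = (3.0188, -2.6242)
θ=319°: |BD| = 8.4015
θ=319°: circle(B,4.00) ∩ circle(D,6.00): a=3.0105, h=2.6338
θ=319°:   candidates: C₊=(5.0560,0.8181) cross=22.128; C₋=(6.7014,-4.1859) cross=-22.128
θ=319°:   branch - wants cross < 0 → take C=(6.7014,-4.1859) (cross=-22.128)
θ=319°: ex = (C−B)/|BC| = (0.9206,-0.3904); ey = (0.3904,0.9206)
θ=319°: P = B + 0.99·ex + 0.99·ey = (4.3168,-2.0993)
θ=321°: B = A + 4.00·(cos321°, sin321°) = (3.1086, -2.5173)
θ=321°: |BD| = 8.2832
θ=321°: circle(B,4.00) ∩ circle(D,6.00): a=2.9343, h=2.7184
θ=321°:   candidates: C₊=(5.0780,0.9643) cross=22.517; C₋=(6.7303,-4.2154) cross=-22.517
θ=321°:   branch - wants cross < 0 → take C=(6.7303,-4.2154) (cross=-22.517)
θ=321°: ex = (C−B)/|BC| = (0.9054,-0.4245); ey = (0.4245,0.9054)
θ=321°: P = B + 0.99·ex + 0.99·ey = (4.4252,-2.0412)

θ=59°: 3.46 3.51
θ=297°: 2.64 -2.43
θ=319°: 4.32 -2.10
θ=321°: 4.43 -2.04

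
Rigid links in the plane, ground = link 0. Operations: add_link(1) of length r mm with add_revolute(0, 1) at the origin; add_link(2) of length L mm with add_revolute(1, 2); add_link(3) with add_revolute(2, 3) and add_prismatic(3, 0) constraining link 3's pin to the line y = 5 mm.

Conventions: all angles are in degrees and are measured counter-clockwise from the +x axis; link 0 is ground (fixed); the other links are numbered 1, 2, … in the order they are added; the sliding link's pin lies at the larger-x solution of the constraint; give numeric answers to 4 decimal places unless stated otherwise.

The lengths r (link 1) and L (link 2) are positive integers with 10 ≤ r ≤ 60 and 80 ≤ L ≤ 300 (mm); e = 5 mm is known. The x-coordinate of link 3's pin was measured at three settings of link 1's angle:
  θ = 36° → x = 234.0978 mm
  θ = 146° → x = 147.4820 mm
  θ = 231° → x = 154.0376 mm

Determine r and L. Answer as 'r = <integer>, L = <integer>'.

constraint per measurement: (x − r cos θ)² + (r sin θ − e)² = L²
subtracting the θ₁ and θ₂ equations cancels the r² and L² terms:
r = (x₁² − x₂²) / (2[(x₁cos θ₁ + e sin θ₁) − (x₂cos θ₂ + e sin θ₂)]) = 53.0000 → r = 53
L² = (x₁ − r cos θ₁)² + (r sin θ₁ − e)² = 37249.0093 → L = 193.0000 → L = 193
check at θ₃=231°: x = 154.0376 (printed 154.0376) ✓

r = 53, L = 193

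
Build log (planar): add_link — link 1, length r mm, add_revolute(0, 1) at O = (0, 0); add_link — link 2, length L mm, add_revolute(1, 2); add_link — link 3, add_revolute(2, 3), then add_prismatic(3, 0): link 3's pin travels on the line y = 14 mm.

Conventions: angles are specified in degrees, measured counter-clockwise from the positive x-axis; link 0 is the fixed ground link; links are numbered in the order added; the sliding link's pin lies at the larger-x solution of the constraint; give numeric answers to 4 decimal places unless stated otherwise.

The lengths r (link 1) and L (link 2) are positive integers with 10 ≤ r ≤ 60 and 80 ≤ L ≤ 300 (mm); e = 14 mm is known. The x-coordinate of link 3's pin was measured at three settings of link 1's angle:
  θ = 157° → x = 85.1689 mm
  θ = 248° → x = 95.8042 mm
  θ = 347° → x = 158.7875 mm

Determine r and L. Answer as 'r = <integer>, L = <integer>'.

constraint per measurement: (x − r cos θ)² + (r sin θ − e)² = L²
subtracting the θ₁ and θ₂ equations cancels the r² and L² terms:
r = (x₁² − x₂²) / (2[(x₁cos θ₁ + e sin θ₁) − (x₂cos θ₂ + e sin θ₂)]) = 40.0002 → r = 40
L² = (x₁ − r cos θ₁)² + (r sin θ₁ − e)² = 14883.9935 → L = 122.0000 → L = 122
check at θ₃=347°: x = 158.7875 (printed 158.7875) ✓

r = 40, L = 122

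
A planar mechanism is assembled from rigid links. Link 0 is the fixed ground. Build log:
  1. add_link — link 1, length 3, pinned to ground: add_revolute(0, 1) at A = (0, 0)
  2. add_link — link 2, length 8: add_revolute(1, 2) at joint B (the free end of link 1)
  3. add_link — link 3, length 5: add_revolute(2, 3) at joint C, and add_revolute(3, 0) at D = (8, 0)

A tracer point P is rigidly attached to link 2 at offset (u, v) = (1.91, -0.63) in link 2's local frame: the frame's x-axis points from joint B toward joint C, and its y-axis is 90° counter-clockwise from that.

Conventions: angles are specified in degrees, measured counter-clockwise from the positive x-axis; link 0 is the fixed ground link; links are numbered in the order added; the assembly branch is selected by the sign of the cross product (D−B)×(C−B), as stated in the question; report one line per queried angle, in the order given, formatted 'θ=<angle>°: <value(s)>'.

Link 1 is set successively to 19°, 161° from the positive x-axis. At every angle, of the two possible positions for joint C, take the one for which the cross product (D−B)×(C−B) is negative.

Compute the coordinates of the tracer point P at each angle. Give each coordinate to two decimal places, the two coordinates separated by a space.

A=(0,0), D=(8.00,0)
θ=19°: B = A + 3.00·(cos19°, sin19°) = (2.8366, 0.9767)
θ=19°: |BD| = 5.2550
θ=19°: circle(B,8.00) ∩ circle(D,5.00): a=6.3383, h=4.8812
θ=19°:   candidates: C₊=(9.9716,4.5949) cross=25.651; C₋=(8.1571,-4.9975) cross=-25.651
θ=19°:   branch - wants cross < 0 → take C=(8.1571,-4.9975) (cross=-25.651)
θ=19°: ex = (C−B)/|BC| = (0.6651,-0.7468); ey = (0.7468,0.6651)
θ=19°: P = B + 1.91·ex + -0.63·ey = (3.6364,-0.8686)
θ=161°: B = A + 3.00·(cos161°, sin161°) = (-2.8366, 0.9767)
θ=161°: |BD| = 10.8805
θ=161°: circle(B,8.00) ∩ circle(D,5.00): a=7.2324, h=3.4193
θ=161°:   candidates: C₊=(4.6736,3.7330) cross=37.204; C₋=(4.0597,-3.0781) cross=-37.204
θ=161°:   branch - wants cross < 0 → take C=(4.0597,-3.0781) (cross=-37.204)
θ=161°: ex = (C−B)/|BC| = (0.8620,-0.5068); ey = (0.5068,0.8620)
θ=161°: P = B + 1.91·ex + -0.63·ey = (-1.5094,-0.5345)

θ=19°: 3.64 -0.87
θ=161°: -1.51 -0.53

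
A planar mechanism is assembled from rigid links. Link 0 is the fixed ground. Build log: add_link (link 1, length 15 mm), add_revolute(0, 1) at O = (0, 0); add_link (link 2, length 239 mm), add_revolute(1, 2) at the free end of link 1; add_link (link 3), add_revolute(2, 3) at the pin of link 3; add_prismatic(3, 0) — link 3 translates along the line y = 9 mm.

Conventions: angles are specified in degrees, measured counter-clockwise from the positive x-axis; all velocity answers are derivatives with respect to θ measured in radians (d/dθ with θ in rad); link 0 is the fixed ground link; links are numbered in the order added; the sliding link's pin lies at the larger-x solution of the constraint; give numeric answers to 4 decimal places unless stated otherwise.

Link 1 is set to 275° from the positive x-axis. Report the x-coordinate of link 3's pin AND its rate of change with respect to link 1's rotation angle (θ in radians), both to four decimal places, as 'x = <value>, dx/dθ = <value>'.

geometry: r = 15 mm, L = 239 mm, e = 9 mm
crank pin P = (r cos θ, r sin θ) = (1.307336, -14.942920)
h = r sin θ − e = -14.942920 − 9 = -23.942920
x = r cos θ + √(L² − h²) = 1.307336 + 237.797680 = 239.105016
dx/dθ = −r sin θ − h·r cos θ/√(L² − h²) (θ in radians; h = -23.942920) = 15.074551

x = 239.1050, dx/dθ = 15.0746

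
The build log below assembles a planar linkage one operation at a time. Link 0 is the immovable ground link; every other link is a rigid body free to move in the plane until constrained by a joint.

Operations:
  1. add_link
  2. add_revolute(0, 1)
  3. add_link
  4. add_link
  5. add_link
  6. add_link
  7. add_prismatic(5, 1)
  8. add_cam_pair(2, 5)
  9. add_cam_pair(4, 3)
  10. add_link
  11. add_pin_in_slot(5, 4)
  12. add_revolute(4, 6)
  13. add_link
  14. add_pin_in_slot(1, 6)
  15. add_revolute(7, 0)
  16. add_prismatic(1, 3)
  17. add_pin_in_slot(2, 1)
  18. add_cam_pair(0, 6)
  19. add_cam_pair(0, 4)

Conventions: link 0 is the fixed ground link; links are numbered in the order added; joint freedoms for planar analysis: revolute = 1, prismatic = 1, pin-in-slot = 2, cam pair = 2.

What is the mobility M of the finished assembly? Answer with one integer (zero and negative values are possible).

ground; <1,0,0>
#1 <2,0,0>
R:0↔1 J1 <2,1,0>
#2 <3,1,0>
#3 <4,1,0>
#4 <5,1,0>
#5 <6,1,0>
P:5↔1 J1 <6,2,0>
C:2↔5 J2 <6,2,1>
C:4↔3 J2 <6,2,2>
#6 <7,2,2>
PS:5↔4 J2 <7,2,3>
R:4↔6 J1 <7,3,3>
#7 <8,3,3>
PS:1↔6 J2 <8,3,4>
R:7↔0 J1 <8,4,4>
P:1↔3 J1 <8,5,4>
PS:2↔1 J2 <8,5,5>
C:0↔6 J2 <8,5,6>
C:0↔4 J2 <8,5,7>
3×7 − 2×5 − 1×7 = 4

M = 4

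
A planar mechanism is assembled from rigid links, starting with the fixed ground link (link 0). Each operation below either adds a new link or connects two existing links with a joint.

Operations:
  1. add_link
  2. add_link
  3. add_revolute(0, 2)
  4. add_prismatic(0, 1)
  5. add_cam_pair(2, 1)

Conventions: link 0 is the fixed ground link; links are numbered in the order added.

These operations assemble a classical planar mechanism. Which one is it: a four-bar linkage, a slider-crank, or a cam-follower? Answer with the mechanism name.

links: 3 (incl. ground); joints: 1 revolute, 1 prismatic, 1 higher (cam) pair, forming one closed loop
3 links, revolute + prismatic + higher pair in one loop → cam-follower

cam-follower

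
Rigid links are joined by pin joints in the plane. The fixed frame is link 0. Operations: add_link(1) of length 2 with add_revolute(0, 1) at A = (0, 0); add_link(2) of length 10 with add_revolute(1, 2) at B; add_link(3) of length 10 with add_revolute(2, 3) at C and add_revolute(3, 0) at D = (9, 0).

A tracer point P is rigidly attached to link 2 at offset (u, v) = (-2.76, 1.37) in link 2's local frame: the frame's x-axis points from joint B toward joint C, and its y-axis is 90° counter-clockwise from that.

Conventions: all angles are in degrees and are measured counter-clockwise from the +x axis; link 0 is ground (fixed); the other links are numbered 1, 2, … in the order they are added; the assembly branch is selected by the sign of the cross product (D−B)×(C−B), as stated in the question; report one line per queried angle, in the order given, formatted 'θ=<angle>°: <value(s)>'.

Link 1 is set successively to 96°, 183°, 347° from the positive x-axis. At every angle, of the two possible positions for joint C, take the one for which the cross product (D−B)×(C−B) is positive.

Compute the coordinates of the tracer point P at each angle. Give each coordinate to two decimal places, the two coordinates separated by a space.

A=(0,0), D=(9.00,0)
θ=96°: B = A + 2.00·(cos96°, sin96°) = (-0.2091, 1.9890)
θ=96°: |BD| = 9.4214
θ=96°: circle(B,10.00) ∩ circle(D,10.00): a=4.7107, h=8.8210
θ=96°:   candidates: C₊=(6.2577,9.6167) cross=83.106; C₋=(2.5332,-7.6276) cross=-83.106
θ=96°:   branch + wants cross > 0 → take C=(6.2577,9.6167) (cross=83.106)
θ=96°: ex = (C−B)/|BC| = (0.6467,0.7628); ey = (-0.7628,0.6467)
θ=96°: P = B + -2.76·ex + 1.37·ey = (-3.0389,0.7698)
θ=183°: B = A + 2.00·(cos183°, sin183°) = (-1.9973, -0.1047)
θ=183°: |BD| = 10.9978
θ=183°: circle(B,10.00) ∩ circle(D,10.00): a=5.4989, h=8.3524
θ=183°:   candidates: C₊=(3.4219,8.2997) cross=91.858; C₋=(3.5809,-8.4043) cross=-91.858
θ=183°:   branch + wants cross > 0 → take C=(3.4219,8.2997) (cross=91.858)
θ=183°: ex = (C−B)/|BC| = (0.5419,0.8404); ey = (-0.8404,0.5419)
θ=183°: P = B + -2.76·ex + 1.37·ey = (-4.6443,-1.6818)
θ=347°: B = A + 2.00·(cos347°, sin347°) = (1.9487, -0.4499)
θ=347°: |BD| = 7.0656
θ=347°: circle(B,10.00) ∩ circle(D,10.00): a=3.5328, h=9.3552
θ=347°:   candidates: C₊=(4.8787,9.1112) cross=66.100; C₋=(6.0701,-9.5611) cross=-66.100
θ=347°:   branch + wants cross > 0 → take C=(4.8787,9.1112) (cross=66.100)
θ=347°: ex = (C−B)/|BC| = (0.2930,0.9561); ey = (-0.9561,0.2930)
θ=347°: P = B + -2.76·ex + 1.37·ey = (-0.1698,-2.6874)

θ=96°: -3.04 0.77
θ=183°: -4.64 -1.68
θ=347°: -0.17 -2.69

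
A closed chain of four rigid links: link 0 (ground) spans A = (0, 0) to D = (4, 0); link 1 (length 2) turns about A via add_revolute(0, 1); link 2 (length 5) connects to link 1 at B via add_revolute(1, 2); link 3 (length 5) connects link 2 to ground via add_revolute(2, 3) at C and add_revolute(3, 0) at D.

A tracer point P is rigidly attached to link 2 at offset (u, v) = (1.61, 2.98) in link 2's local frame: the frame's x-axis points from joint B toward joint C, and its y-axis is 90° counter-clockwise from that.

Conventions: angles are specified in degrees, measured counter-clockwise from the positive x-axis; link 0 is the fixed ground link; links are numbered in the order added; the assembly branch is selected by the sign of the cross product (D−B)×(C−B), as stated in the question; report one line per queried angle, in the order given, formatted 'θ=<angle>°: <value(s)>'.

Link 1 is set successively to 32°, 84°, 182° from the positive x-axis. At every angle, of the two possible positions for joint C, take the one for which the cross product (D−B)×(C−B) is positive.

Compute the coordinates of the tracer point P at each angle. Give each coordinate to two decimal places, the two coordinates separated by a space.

A=(0,0), D=(4.00,0)
θ=32°: B = A + 2.00·(cos32°, sin32°) = (1.6961, 1.0598)
θ=32°: |BD| = 2.5360
θ=32°: circle(B,5.00) ∩ circle(D,5.00): a=1.2680, h=4.8365
θ=32°:   candidates: C₊=(4.8693,4.9238) cross=12.265; C₋=(0.8268,-3.8640) cross=-12.265
θ=32°:   branch + wants cross > 0 → take C=(4.8693,4.9238) (cross=12.265)
θ=32°: ex = (C−B)/|BC| = (0.6346,0.7728); ey = (-0.7728,0.6346)
θ=32°: P = B + 1.61·ex + 2.98·ey = (0.4149,4.1953)
θ=84°: B = A + 2.00·(cos84°, sin84°) = (0.2091, 1.9890)
θ=84°: |BD| = 4.2811
θ=84°: circle(B,5.00) ∩ circle(D,5.00): a=2.1405, h=4.5186
θ=84°:   candidates: C₊=(4.2040,4.9958) cross=19.345; C₋=(0.0051,-3.0068) cross=-19.345
θ=84°:   branch + wants cross > 0 → take C=(4.2040,4.9958) (cross=19.345)
θ=84°: ex = (C−B)/|BC| = (0.7990,0.6014); ey = (-0.6014,0.7990)
θ=84°: P = B + 1.61·ex + 2.98·ey = (-0.2966,5.3382)
θ=182°: B = A + 2.00·(cos182°, sin182°) = (-1.9988, -0.0698)
θ=182°: |BD| = 5.9992
θ=182°: circle(B,5.00) ∩ circle(D,5.00): a=2.9996, h=4.0003
θ=182°:   candidates: C₊=(0.9541,3.9651) cross=23.999; C₋=(1.0472,-4.0349) cross=-23.999
θ=182°:   branch + wants cross > 0 → take C=(0.9541,3.9651) (cross=23.999)
θ=182°: ex = (C−B)/|BC| = (0.5906,0.8070); ey = (-0.8070,0.5906)
θ=182°: P = B + 1.61·ex + 2.98·ey = (-3.4528,2.9893)

θ=32°: 0.41 4.20
θ=84°: -0.30 5.34
θ=182°: -3.45 2.99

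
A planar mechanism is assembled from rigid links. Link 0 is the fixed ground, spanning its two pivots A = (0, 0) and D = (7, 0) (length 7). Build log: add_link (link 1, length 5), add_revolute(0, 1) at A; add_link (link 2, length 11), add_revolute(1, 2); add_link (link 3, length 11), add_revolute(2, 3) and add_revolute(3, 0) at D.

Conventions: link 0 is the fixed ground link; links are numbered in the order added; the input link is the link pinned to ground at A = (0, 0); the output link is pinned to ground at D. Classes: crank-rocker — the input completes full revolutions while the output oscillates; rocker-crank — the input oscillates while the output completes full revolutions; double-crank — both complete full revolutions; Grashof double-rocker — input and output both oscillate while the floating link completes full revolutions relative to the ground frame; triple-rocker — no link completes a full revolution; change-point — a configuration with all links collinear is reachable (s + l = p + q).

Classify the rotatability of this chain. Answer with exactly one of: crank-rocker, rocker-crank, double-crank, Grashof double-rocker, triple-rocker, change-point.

lengths: ground=7, input=5, coupler=11, output=11
sorted: s=5 (shortest), l=11 (longest), p+q=18
s + l = 16 vs p + q = 18
s + l < p + q (Grashof) with shortest = input link → crank-rocker

crank-rocker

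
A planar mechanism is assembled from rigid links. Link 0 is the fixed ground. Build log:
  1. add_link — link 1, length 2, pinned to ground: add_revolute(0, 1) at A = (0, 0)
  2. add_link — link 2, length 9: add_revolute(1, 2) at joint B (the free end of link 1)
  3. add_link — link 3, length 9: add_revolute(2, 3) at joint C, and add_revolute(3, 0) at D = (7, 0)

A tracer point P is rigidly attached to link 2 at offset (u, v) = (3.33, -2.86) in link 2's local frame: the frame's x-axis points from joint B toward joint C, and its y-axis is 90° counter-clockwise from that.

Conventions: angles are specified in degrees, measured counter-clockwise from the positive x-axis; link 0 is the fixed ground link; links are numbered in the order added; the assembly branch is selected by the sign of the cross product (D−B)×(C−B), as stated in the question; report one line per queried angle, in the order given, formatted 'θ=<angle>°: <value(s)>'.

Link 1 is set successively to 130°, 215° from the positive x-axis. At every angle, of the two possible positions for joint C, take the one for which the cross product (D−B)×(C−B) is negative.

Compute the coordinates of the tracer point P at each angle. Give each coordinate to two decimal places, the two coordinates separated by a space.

A=(0,0), D=(7.00,0)
θ=130°: B = A + 2.00·(cos130°, sin130°) = (-1.2856, 1.5321)
θ=130°: |BD| = 8.4260
θ=130°: circle(B,9.00) ∩ circle(D,9.00): a=4.2130, h=7.9530
θ=130°:   candidates: C₊=(4.3033,8.5865) cross=67.012; C₋=(1.4111,-7.0544) cross=-67.012
θ=130°:   branch - wants cross < 0 → take C=(1.4111,-7.0544) (cross=-67.012)
θ=130°: ex = (C−B)/|BC| = (0.2996,-0.9541); ey = (0.9541,0.2996)
θ=130°: P = B + 3.33·ex + -2.86·ey = (-3.0164,-2.5019)
θ=215°: B = A + 2.00·(cos215°, sin215°) = (-1.6383, -1.1472)
θ=215°: |BD| = 8.7141
θ=215°: circle(B,9.00) ∩ circle(D,9.00): a=4.3571, h=7.8750
θ=215°:   candidates: C₊=(1.6442,7.2329) cross=68.624; C₋=(3.7175,-8.3801) cross=-68.624
θ=215°:   branch - wants cross < 0 → take C=(3.7175,-8.3801) (cross=-68.624)
θ=215°: ex = (C−B)/|BC| = (0.5951,-0.8037); ey = (0.8037,0.5951)
θ=215°: P = B + 3.33·ex + -2.86·ey = (-1.9551,-5.5253)

θ=130°: -3.02 -2.50
θ=215°: -1.96 -5.53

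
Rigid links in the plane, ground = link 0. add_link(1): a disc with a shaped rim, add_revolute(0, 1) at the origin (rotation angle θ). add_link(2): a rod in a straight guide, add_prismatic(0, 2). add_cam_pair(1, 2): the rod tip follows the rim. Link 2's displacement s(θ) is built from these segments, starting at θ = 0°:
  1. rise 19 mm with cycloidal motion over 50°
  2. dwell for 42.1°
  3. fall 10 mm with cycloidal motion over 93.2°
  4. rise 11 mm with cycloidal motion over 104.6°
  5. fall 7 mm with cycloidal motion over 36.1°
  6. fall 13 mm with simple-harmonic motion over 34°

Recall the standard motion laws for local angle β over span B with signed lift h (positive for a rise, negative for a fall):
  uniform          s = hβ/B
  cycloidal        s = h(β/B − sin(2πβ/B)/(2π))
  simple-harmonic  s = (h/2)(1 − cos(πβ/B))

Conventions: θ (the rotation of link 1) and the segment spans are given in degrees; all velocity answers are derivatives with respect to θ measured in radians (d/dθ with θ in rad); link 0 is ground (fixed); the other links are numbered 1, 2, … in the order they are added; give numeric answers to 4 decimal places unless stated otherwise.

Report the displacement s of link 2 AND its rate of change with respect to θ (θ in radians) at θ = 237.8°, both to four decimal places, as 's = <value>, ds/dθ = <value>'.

segment 1 (0° to 50°, cycloidal, h = 19) is passed completely: s = 0.0000 + (19) = 19.0000
segment 2 (50° to 92.1°, dwell): s unchanged at 19.0000
segment 3 (92.1° to 185.3°, cycloidal, h = -10) is passed completely: s = 19.0000 + (-10) = 9.0000
θ = 237.8° falls in segment 4 (185.3° to 289.9°, cycloidal, h = 11): β = 237.8 − 185.3 = 52.5°, B = 104.6°; Δs = 11·(0.5019 − sin(2π·0.5019)/(2π)) = 5.5421; s = 9.0000 + 5.5421 = 14.5421
velocity in seg [185.3°–289.9°] (cycloidal), θ in radians: β = 52.5° = 0.9163 rad, B = 104.6° = 1.8256 rad; ds/dθ = (h/B)(1 − cos(2πβ/B)) = (11/1.8256)(1 − cos(2π·0.5019)) = 12.050303 mm/rad

s = 14.5421, ds/dθ = 12.0503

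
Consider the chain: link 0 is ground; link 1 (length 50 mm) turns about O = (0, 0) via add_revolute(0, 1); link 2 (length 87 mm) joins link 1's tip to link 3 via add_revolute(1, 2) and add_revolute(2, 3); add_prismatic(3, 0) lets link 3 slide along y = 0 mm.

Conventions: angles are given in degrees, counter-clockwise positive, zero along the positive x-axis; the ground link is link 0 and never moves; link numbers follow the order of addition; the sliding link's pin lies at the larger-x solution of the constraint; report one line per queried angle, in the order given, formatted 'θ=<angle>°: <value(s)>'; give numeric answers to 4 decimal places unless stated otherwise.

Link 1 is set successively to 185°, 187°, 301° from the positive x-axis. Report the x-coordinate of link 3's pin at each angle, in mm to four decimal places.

geometry: r = 50 mm, L = 87 mm, e = 0 mm
θ=185°: crank pin P = (r cos θ, r sin θ) = (-49.809735, -4.357787)
θ=185°: h = r sin θ − e = -4.357787 − 0 = -4.357787
θ=185°: x = r cos θ + √(L² − h²) = -49.809735 + 86.890792 = 37.081057
θ=187°: crank pin P = (r cos θ, r sin θ) = (-49.627308, -6.093467)
θ=187°: h = r sin θ − e = -6.093467 − 0 = -6.093467
θ=187°: x = r cos θ + √(L² − h²) = -49.627308 + 86.786345 = 37.159037
θ=301°: crank pin P = (r cos θ, r sin θ) = (25.751904, -42.858365)
θ=301°: h = r sin θ − e = -42.858365 − 0 = -42.858365
θ=301°: x = r cos θ + √(L² − h²) = 25.751904 + 75.711033 = 101.462937

θ=185°: 37.0811
θ=187°: 37.1590
θ=301°: 101.4629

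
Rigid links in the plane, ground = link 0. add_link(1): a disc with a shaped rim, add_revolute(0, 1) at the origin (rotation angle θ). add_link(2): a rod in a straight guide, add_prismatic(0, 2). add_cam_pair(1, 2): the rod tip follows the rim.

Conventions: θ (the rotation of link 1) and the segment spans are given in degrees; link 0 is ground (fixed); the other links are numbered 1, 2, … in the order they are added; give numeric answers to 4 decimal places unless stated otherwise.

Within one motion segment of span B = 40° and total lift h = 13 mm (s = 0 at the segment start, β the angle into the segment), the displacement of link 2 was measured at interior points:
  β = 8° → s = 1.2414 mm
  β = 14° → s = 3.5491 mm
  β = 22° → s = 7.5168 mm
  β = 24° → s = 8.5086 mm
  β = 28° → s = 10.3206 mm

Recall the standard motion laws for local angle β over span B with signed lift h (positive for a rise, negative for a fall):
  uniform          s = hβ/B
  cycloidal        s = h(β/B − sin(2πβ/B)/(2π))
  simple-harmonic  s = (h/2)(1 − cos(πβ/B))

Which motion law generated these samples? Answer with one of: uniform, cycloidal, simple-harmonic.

candidates at β/B = r: uniform s = h·r (linear in β); cycloidal s = h·(r − sin(2πr)/(2π)); simple-harmonic s = (h/2)(1 − cos(πr))
β=8°: printed 1.2414 | uniform 2.6000, cycloidal 0.6323, simple-harmonic 1.2414
β=14°: printed 3.5491 | uniform 4.5500, cycloidal 2.8761, simple-harmonic 3.5491
β=22°: printed 7.5168 | uniform 7.1500, cycloidal 7.7894, simple-harmonic 7.5168
β=24°: printed 8.5086 | uniform 7.8000, cycloidal 9.0161, simple-harmonic 8.5086
β=28°: printed 10.3206 | uniform 9.1000, cycloidal 11.0677, simple-harmonic 10.3206
only one law matches every sample → simple-harmonic

simple-harmonic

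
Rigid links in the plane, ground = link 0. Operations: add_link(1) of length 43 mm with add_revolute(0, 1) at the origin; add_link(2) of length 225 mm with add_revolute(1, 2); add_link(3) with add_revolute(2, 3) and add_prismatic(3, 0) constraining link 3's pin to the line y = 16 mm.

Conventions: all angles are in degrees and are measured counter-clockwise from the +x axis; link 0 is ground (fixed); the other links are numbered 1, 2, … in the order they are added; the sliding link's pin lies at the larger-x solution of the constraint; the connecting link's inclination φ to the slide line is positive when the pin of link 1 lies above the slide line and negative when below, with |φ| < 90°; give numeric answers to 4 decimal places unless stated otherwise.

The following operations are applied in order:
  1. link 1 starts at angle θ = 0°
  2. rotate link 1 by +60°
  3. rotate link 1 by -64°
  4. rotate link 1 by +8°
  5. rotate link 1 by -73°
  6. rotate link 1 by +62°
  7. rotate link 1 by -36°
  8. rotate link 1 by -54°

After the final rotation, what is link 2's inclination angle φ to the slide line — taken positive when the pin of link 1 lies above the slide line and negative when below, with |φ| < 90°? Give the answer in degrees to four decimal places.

geometry: r = 43 mm, L = 225 mm, e = 16 mm; θ starts at 0°
rotate link 1 by +60°: θ ← 0° +60° = 60°
rotate link 1 by -64°: θ ← 60° -64° = -4°
rotate link 1 by +8°: θ ← -4° +8° = 4°
rotate link 1 by -73°: θ ← 4° -73° = -69°
rotate link 1 by +62°: θ ← -69° +62° = -7°
rotate link 1 by -36°: θ ← -7° -36° = -43°
rotate link 1 by -54°: θ ← -43° -54° = -97°
h = r sin θ − e = -42.679485 − 16 = -58.679485
sin φ = h / L = -58.679485 / 225 = -0.26079771
φ = arcsin(-0.26079771) = -15.117401°

-15.1174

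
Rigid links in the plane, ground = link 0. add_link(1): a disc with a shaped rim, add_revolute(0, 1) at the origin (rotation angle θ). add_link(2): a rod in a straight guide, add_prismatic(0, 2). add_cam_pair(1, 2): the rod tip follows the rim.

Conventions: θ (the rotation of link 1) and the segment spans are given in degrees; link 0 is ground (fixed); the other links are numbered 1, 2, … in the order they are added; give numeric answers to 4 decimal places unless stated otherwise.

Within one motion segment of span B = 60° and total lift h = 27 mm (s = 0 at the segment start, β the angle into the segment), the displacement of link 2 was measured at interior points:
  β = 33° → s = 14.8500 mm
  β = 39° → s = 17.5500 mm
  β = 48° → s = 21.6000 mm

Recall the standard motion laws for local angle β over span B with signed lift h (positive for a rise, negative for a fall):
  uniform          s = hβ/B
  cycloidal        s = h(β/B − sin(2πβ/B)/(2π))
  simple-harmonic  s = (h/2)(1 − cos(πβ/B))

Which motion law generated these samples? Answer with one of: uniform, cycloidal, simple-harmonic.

candidates at β/B = r: uniform s = h·r (linear in β); cycloidal s = h·(r − sin(2πr)/(2π)); simple-harmonic s = (h/2)(1 − cos(πr))
β=33°: printed 14.8500 | uniform 14.8500, cycloidal 16.1779, simple-harmonic 15.6119
β=39°: printed 17.5500 | uniform 17.5500, cycloidal 21.0265, simple-harmonic 19.6289
β=48°: printed 21.6000 | uniform 21.6000, cycloidal 25.6869, simple-harmonic 24.4217
only one law matches every sample → uniform

uniform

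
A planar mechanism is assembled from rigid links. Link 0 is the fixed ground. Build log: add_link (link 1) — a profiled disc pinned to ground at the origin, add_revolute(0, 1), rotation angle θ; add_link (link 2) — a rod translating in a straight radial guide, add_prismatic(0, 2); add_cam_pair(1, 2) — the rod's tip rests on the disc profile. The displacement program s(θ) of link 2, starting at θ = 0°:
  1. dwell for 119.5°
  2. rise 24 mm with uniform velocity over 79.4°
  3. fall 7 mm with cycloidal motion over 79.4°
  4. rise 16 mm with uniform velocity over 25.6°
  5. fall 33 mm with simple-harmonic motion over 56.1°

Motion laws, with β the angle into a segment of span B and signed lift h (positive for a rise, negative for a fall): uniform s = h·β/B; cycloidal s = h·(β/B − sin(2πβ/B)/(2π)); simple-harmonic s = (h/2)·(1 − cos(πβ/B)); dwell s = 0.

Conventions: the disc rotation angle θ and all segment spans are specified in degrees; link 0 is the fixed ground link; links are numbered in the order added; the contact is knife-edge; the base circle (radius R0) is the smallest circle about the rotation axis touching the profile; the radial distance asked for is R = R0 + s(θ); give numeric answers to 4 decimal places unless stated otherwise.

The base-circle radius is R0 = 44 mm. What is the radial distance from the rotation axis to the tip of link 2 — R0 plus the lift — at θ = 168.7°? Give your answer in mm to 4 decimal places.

seg 1 [0°–119.5°] dwell: s stays 0.0000
seg 2 [119.5°–198.9°] uniform, h=24: θ=168.7° here. β=49.2, B=79.4. 24·49.2/79.4 = 14.8715 → s = 14.8715
R = R0 + s = 44 + 14.8715 = 58.8715

58.8715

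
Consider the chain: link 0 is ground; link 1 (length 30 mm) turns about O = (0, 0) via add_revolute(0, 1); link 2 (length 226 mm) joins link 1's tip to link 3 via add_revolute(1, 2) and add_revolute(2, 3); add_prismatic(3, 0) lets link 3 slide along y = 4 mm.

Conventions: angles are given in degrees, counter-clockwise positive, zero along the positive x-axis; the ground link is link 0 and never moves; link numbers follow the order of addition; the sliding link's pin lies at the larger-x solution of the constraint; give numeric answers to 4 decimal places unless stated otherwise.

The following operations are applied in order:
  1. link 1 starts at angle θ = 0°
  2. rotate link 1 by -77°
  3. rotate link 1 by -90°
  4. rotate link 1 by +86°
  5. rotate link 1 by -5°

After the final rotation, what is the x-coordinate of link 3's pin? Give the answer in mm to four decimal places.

geometry: r = 30 mm, L = 226 mm, e = 4 mm; θ starts at 0°
rotate link 1 by -77°: θ ← 0° -77° = -77°
rotate link 1 by -90°: θ ← -77° -90° = -167°
rotate link 1 by +86°: θ ← -167° +86° = -81°
rotate link 1 by -5°: θ ← -81° -5° = -86°
crank pin P = (r cos θ, r sin θ) = (2.092694, -29.926922)
h = r sin θ − e = -29.926922 − 4 = -33.926922
x = r cos θ + √(L² − h²) = 2.092694 + 223.438949 = 225.531643

225.5316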